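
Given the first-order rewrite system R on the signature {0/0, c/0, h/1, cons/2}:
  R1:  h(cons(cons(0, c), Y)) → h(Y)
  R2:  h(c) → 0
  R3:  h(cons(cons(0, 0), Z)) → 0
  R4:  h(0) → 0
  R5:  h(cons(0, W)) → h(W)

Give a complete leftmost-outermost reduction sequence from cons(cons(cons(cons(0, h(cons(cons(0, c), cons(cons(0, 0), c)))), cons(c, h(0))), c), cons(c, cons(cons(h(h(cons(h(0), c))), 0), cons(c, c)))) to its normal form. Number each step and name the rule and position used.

cons(cons(cons(cons(0, 0), cons(c, 0)), c), cons(c, cons(cons(0, 0), cons(c, c))))

1. cons(cons(cons(cons(0, h(cons(cons(0, c), cons(cons(0, 0), c)))), cons(c, h(0))), c), cons(c, cons(cons(h(h(cons(h(0), c))), 0), cons(c, c))))  →  cons(cons(cons(cons(0, h(cons(cons(0, 0), c))), cons(c, h(0))), c), cons(c, cons(cons(h(h(cons(h(0), c))), 0), cons(c, c))))   [R1 at 1.1.1.2]
2. cons(cons(cons(cons(0, h(cons(cons(0, 0), c))), cons(c, h(0))), c), cons(c, cons(cons(h(h(cons(h(0), c))), 0), cons(c, c))))  →  cons(cons(cons(cons(0, 0), cons(c, h(0))), c), cons(c, cons(cons(h(h(cons(h(0), c))), 0), cons(c, c))))   [R3 at 1.1.1.2]
3. cons(cons(cons(cons(0, 0), cons(c, h(0))), c), cons(c, cons(cons(h(h(cons(h(0), c))), 0), cons(c, c))))  →  cons(cons(cons(cons(0, 0), cons(c, 0)), c), cons(c, cons(cons(h(h(cons(h(0), c))), 0), cons(c, c))))   [R4 at 1.1.2.2]
4. cons(cons(cons(cons(0, 0), cons(c, 0)), c), cons(c, cons(cons(h(h(cons(h(0), c))), 0), cons(c, c))))  →  cons(cons(cons(cons(0, 0), cons(c, 0)), c), cons(c, cons(cons(h(h(cons(0, c))), 0), cons(c, c))))   [R4 at 2.2.1.1.1.1.1]
5. cons(cons(cons(cons(0, 0), cons(c, 0)), c), cons(c, cons(cons(h(h(cons(0, c))), 0), cons(c, c))))  →  cons(cons(cons(cons(0, 0), cons(c, 0)), c), cons(c, cons(cons(h(h(c)), 0), cons(c, c))))   [R5 at 2.2.1.1.1]
6. cons(cons(cons(cons(0, 0), cons(c, 0)), c), cons(c, cons(cons(h(h(c)), 0), cons(c, c))))  →  cons(cons(cons(cons(0, 0), cons(c, 0)), c), cons(c, cons(cons(h(0), 0), cons(c, c))))   [R2 at 2.2.1.1.1]
7. cons(cons(cons(cons(0, 0), cons(c, 0)), c), cons(c, cons(cons(h(0), 0), cons(c, c))))  →  cons(cons(cons(cons(0, 0), cons(c, 0)), c), cons(c, cons(cons(0, 0), cons(c, c))))   [R4 at 2.2.1.1]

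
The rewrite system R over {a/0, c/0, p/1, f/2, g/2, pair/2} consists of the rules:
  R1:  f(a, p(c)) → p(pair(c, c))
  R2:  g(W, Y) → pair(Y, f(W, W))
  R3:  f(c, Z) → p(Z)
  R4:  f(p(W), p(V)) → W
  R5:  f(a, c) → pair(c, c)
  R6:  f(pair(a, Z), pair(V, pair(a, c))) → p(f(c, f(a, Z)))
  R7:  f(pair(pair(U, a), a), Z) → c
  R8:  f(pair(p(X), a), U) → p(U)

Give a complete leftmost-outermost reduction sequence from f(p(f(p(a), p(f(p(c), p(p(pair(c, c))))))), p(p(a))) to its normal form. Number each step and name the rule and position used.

1. f(p(f(p(a), p(f(p(c), p(p(pair(c, c))))))), p(p(a)))  →  f(p(a), p(f(p(c), p(p(pair(c, c))))))   [R4 at ε]
2. f(p(a), p(f(p(c), p(p(pair(c, c))))))  →  a   [R4 at ε]

a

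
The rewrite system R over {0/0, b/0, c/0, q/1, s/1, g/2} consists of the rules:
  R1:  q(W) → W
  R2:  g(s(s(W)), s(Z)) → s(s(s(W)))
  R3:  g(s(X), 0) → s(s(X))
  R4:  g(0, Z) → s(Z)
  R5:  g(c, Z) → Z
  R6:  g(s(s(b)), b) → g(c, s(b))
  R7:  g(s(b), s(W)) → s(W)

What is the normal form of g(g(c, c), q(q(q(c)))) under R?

1. g(g(c, c), q(q(q(c))))  →  g(c, q(q(q(c))))   [R5 at 1]
2. g(c, q(q(q(c))))  →  q(q(q(c)))   [R5 at ε]
3. q(q(q(c)))  →  q(q(c))   [R1 at ε]
4. q(q(c))  →  q(c)   [R1 at ε]
5. q(c)  →  c   [R1 at ε]

c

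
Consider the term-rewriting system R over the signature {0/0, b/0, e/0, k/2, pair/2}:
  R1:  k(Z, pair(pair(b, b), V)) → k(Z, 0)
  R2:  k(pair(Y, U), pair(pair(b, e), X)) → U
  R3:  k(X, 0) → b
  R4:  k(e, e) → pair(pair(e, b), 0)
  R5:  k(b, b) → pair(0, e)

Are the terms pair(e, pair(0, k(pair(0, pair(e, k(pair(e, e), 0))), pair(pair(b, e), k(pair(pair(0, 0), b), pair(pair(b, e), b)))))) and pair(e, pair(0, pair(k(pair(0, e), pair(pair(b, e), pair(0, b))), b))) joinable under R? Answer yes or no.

Reduce t₁ = pair(e, pair(0, k(pair(0, pair(e, k(pair(e, e), 0))), pair(pair(b, e), k(pair(pair(0, 0), b), pair(pair(b, e), b)))))):
1. pair(e, pair(0, k(pair(0, pair(e, k(pair(e, e), 0))), pair(pair(b, e), k(pair(pair(0, 0), b), pair(pair(b, e), b))))))  →  pair(e, pair(0, pair(e, k(pair(e, e), 0))))   [R2 at 2.2]
2. pair(e, pair(0, pair(e, k(pair(e, e), 0))))  →  pair(e, pair(0, pair(e, b)))   [R3 at 2.2.2]

Reduce t₂ = pair(e, pair(0, pair(k(pair(0, e), pair(pair(b, e), pair(0, b))), b))):
1. pair(e, pair(0, pair(k(pair(0, e), pair(pair(b, e), pair(0, b))), b)))  →  pair(e, pair(0, pair(e, b)))   [R2 at 2.2.1]

yes — NF(t₁) = pair(e, pair(0, pair(e, b))), NF(t₂) = pair(e, pair(0, pair(e, b)))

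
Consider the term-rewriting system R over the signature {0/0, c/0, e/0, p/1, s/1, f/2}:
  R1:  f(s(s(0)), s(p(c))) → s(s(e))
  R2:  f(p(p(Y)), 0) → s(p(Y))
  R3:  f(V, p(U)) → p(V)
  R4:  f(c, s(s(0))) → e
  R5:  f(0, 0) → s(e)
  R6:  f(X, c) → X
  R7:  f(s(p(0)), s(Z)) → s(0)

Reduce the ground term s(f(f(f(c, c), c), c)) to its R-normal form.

s(c)

1. s(f(f(f(c, c), c), c))  →  s(f(f(c, c), c))   [R6 at 1]
2. s(f(f(c, c), c))  →  s(f(c, c))   [R6 at 1]
3. s(f(c, c))  →  s(c)   [R6 at 1]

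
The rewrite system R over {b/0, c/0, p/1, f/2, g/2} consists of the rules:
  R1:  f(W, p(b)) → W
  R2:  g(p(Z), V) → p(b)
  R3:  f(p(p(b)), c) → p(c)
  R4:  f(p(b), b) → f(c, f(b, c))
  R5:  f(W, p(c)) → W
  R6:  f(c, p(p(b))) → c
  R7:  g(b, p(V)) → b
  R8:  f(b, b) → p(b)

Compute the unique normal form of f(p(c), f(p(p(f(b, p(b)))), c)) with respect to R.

p(c)

1. f(p(c), f(p(p(f(b, p(b)))), c))  →  f(p(c), f(p(p(b)), c))   [R1 at 2.1.1.1]
2. f(p(c), f(p(p(b)), c))  →  f(p(c), p(c))   [R3 at 2]
3. f(p(c), p(c))  →  p(c)   [R5 at ε]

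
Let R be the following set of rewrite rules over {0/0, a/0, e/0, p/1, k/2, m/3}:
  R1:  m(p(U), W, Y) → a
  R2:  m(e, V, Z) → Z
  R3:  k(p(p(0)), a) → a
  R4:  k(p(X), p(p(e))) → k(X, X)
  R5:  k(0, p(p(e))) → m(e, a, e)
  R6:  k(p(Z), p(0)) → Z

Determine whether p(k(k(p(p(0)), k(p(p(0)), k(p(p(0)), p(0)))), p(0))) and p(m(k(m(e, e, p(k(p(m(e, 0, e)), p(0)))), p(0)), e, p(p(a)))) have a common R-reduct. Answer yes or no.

no — NF(t₁) = p(0), NF(t₂) = p(p(p(a)))

Reduce t₁ = p(k(k(p(p(0)), k(p(p(0)), k(p(p(0)), p(0)))), p(0))):
1. p(k(k(p(p(0)), k(p(p(0)), k(p(p(0)), p(0)))), p(0)))  →  p(k(k(p(p(0)), k(p(p(0)), p(0))), p(0)))   [R6 at 1.1.2.2]
2. p(k(k(p(p(0)), k(p(p(0)), p(0))), p(0)))  →  p(k(k(p(p(0)), p(0)), p(0)))   [R6 at 1.1.2]
3. p(k(k(p(p(0)), p(0)), p(0)))  →  p(k(p(0), p(0)))   [R6 at 1.1]
4. p(k(p(0), p(0)))  →  p(0)   [R6 at 1]

Reduce t₂ = p(m(k(m(e, e, p(k(p(m(e, 0, e)), p(0)))), p(0)), e, p(p(a)))):
1. p(m(k(m(e, e, p(k(p(m(e, 0, e)), p(0)))), p(0)), e, p(p(a))))  →  p(m(k(p(k(p(m(e, 0, e)), p(0))), p(0)), e, p(p(a))))   [R2 at 1.1.1]
2. p(m(k(p(k(p(m(e, 0, e)), p(0))), p(0)), e, p(p(a))))  →  p(m(k(p(m(e, 0, e)), p(0)), e, p(p(a))))   [R6 at 1.1]
3. p(m(k(p(m(e, 0, e)), p(0)), e, p(p(a))))  →  p(m(m(e, 0, e), e, p(p(a))))   [R6 at 1.1]
4. p(m(m(e, 0, e), e, p(p(a))))  →  p(m(e, e, p(p(a))))   [R2 at 1.1]
5. p(m(e, e, p(p(a))))  →  p(p(p(a)))   [R2 at 1]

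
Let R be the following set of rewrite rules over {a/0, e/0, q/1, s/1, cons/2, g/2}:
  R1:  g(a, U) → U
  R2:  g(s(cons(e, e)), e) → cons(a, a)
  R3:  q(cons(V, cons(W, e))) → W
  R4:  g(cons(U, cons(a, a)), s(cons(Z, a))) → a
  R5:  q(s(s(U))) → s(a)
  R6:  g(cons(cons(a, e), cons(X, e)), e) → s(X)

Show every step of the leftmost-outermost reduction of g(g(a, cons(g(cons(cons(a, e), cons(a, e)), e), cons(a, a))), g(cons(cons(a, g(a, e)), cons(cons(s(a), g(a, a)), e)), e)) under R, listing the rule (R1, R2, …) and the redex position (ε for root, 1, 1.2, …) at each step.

1. g(g(a, cons(g(cons(cons(a, e), cons(a, e)), e), cons(a, a))), g(cons(cons(a, g(a, e)), cons(cons(s(a), g(a, a)), e)), e))  →  g(cons(g(cons(cons(a, e), cons(a, e)), e), cons(a, a)), g(cons(cons(a, g(a, e)), cons(cons(s(a), g(a, a)), e)), e))   [R1 at 1]
2. g(cons(g(cons(cons(a, e), cons(a, e)), e), cons(a, a)), g(cons(cons(a, g(a, e)), cons(cons(s(a), g(a, a)), e)), e))  →  g(cons(s(a), cons(a, a)), g(cons(cons(a, g(a, e)), cons(cons(s(a), g(a, a)), e)), e))   [R6 at 1.1]
3. g(cons(s(a), cons(a, a)), g(cons(cons(a, g(a, e)), cons(cons(s(a), g(a, a)), e)), e))  →  g(cons(s(a), cons(a, a)), g(cons(cons(a, e), cons(cons(s(a), g(a, a)), e)), e))   [R1 at 2.1.1.2]
4. g(cons(s(a), cons(a, a)), g(cons(cons(a, e), cons(cons(s(a), g(a, a)), e)), e))  →  g(cons(s(a), cons(a, a)), s(cons(s(a), g(a, a))))   [R6 at 2]
5. g(cons(s(a), cons(a, a)), s(cons(s(a), g(a, a))))  →  g(cons(s(a), cons(a, a)), s(cons(s(a), a)))   [R1 at 2.1.2]
6. g(cons(s(a), cons(a, a)), s(cons(s(a), a)))  →  a   [R4 at ε]

a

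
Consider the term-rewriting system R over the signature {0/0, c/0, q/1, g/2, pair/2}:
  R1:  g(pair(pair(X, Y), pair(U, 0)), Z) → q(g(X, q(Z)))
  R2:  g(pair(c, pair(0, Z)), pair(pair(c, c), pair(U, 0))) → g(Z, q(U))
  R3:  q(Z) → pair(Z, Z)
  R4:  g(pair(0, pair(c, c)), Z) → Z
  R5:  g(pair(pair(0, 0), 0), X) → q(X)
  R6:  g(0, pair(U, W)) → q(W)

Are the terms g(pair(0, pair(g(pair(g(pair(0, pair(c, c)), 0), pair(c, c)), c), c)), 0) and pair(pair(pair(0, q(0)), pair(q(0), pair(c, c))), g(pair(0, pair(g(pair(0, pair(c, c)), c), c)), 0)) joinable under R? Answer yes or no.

Reduce t₁ = g(pair(0, pair(g(pair(g(pair(0, pair(c, c)), 0), pair(c, c)), c), c)), 0):
1. g(pair(0, pair(g(pair(g(pair(0, pair(c, c)), 0), pair(c, c)), c), c)), 0)  →  g(pair(0, pair(g(pair(0, pair(c, c)), c), c)), 0)   [R4 at 1.2.1.1.1]
2. g(pair(0, pair(g(pair(0, pair(c, c)), c), c)), 0)  →  g(pair(0, pair(c, c)), 0)   [R4 at 1.2.1]
3. g(pair(0, pair(c, c)), 0)  →  0   [R4 at ε]

Reduce t₂ = pair(pair(pair(0, q(0)), pair(q(0), pair(c, c))), g(pair(0, pair(g(pair(0, pair(c, c)), c), c)), 0)):
1. pair(pair(pair(0, q(0)), pair(q(0), pair(c, c))), g(pair(0, pair(g(pair(0, pair(c, c)), c), c)), 0))  →  pair(pair(pair(0, pair(0, 0)), pair(q(0), pair(c, c))), g(pair(0, pair(g(pair(0, pair(c, c)), c), c)), 0))   [R3 at 1.1.2]
2. pair(pair(pair(0, pair(0, 0)), pair(q(0), pair(c, c))), g(pair(0, pair(g(pair(0, pair(c, c)), c), c)), 0))  →  pair(pair(pair(0, pair(0, 0)), pair(pair(0, 0), pair(c, c))), g(pair(0, pair(g(pair(0, pair(c, c)), c), c)), 0))   [R3 at 1.2.1]
3. pair(pair(pair(0, pair(0, 0)), pair(pair(0, 0), pair(c, c))), g(pair(0, pair(g(pair(0, pair(c, c)), c), c)), 0))  →  pair(pair(pair(0, pair(0, 0)), pair(pair(0, 0), pair(c, c))), g(pair(0, pair(c, c)), 0))   [R4 at 2.1.2.1]
4. pair(pair(pair(0, pair(0, 0)), pair(pair(0, 0), pair(c, c))), g(pair(0, pair(c, c)), 0))  →  pair(pair(pair(0, pair(0, 0)), pair(pair(0, 0), pair(c, c))), 0)   [R4 at 2]

no — NF(t₁) = 0, NF(t₂) = pair(pair(pair(0, pair(0, 0)), pair(pair(0, 0), pair(c, c))), 0)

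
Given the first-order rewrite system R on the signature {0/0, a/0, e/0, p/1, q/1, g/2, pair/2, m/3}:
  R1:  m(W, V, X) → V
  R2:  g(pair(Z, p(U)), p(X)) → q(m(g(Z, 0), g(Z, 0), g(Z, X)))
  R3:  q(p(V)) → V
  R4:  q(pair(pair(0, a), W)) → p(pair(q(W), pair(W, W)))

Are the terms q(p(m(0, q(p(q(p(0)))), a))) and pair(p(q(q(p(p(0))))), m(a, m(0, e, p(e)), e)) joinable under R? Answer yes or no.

Reduce t₁ = q(p(m(0, q(p(q(p(0)))), a))):
1. q(p(m(0, q(p(q(p(0)))), a)))  →  m(0, q(p(q(p(0)))), a)   [R3 at ε]
2. m(0, q(p(q(p(0)))), a)  →  q(p(q(p(0))))   [R1 at ε]
3. q(p(q(p(0))))  →  q(p(0))   [R3 at ε]
4. q(p(0))  →  0   [R3 at ε]

Reduce t₂ = pair(p(q(q(p(p(0))))), m(a, m(0, e, p(e)), e)):
1. pair(p(q(q(p(p(0))))), m(a, m(0, e, p(e)), e))  →  pair(p(q(p(0))), m(a, m(0, e, p(e)), e))   [R3 at 1.1.1]
2. pair(p(q(p(0))), m(a, m(0, e, p(e)), e))  →  pair(p(0), m(a, m(0, e, p(e)), e))   [R3 at 1.1]
3. pair(p(0), m(a, m(0, e, p(e)), e))  →  pair(p(0), m(0, e, p(e)))   [R1 at 2]
4. pair(p(0), m(0, e, p(e)))  →  pair(p(0), e)   [R1 at 2]

no — NF(t₁) = 0, NF(t₂) = pair(p(0), e)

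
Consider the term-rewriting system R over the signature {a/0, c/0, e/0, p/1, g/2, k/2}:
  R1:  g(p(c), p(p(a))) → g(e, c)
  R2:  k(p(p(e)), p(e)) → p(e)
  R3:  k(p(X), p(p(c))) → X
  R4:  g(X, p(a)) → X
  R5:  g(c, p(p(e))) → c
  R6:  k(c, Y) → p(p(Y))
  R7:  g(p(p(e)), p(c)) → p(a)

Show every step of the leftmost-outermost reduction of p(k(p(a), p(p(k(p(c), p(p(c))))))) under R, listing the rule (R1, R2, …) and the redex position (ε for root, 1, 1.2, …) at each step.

1. p(k(p(a), p(p(k(p(c), p(p(c)))))))  →  p(k(p(a), p(p(c))))   [R3 at 1.2.1.1]
2. p(k(p(a), p(p(c))))  →  p(a)   [R3 at 1]

p(a)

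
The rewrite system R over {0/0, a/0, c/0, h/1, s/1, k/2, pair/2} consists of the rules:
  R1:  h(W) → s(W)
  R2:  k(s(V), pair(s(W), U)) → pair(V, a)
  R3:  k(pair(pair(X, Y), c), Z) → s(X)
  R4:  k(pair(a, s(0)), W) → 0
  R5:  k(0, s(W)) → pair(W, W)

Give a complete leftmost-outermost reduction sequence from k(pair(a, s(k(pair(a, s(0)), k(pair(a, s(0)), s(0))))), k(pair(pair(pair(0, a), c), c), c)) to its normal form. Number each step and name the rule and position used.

0

1. k(pair(a, s(k(pair(a, s(0)), k(pair(a, s(0)), s(0))))), k(pair(pair(pair(0, a), c), c), c))  →  k(pair(a, s(0)), k(pair(pair(pair(0, a), c), c), c))   [R4 at 1.2.1]
2. k(pair(a, s(0)), k(pair(pair(pair(0, a), c), c), c))  →  0   [R4 at ε]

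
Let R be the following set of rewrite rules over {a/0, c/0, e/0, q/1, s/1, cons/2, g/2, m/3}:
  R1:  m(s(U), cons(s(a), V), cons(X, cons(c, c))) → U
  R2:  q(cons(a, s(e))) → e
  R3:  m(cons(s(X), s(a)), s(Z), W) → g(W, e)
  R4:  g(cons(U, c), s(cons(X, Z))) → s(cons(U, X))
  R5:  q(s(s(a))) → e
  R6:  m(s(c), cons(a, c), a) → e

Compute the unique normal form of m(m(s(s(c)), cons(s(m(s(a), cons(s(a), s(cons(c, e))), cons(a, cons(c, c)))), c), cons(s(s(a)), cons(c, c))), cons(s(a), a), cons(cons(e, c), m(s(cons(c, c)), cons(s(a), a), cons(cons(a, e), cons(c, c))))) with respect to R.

1. m(m(s(s(c)), cons(s(m(s(a), cons(s(a), s(cons(c, e))), cons(a, cons(c, c)))), c), cons(s(s(a)), cons(c, c))), cons(s(a), a), cons(cons(e, c), m(s(cons(c, c)), cons(s(a), a), cons(cons(a, e), cons(c, c)))))  →  m(m(s(s(c)), cons(s(a), c), cons(s(s(a)), cons(c, c))), cons(s(a), a), cons(cons(e, c), m(s(cons(c, c)), cons(s(a), a), cons(cons(a, e), cons(c, c)))))   [R1 at 1.2.1.1]
2. m(m(s(s(c)), cons(s(a), c), cons(s(s(a)), cons(c, c))), cons(s(a), a), cons(cons(e, c), m(s(cons(c, c)), cons(s(a), a), cons(cons(a, e), cons(c, c)))))  →  m(s(c), cons(s(a), a), cons(cons(e, c), m(s(cons(c, c)), cons(s(a), a), cons(cons(a, e), cons(c, c)))))   [R1 at 1]
3. m(s(c), cons(s(a), a), cons(cons(e, c), m(s(cons(c, c)), cons(s(a), a), cons(cons(a, e), cons(c, c)))))  →  m(s(c), cons(s(a), a), cons(cons(e, c), cons(c, c)))   [R1 at 3.2]
4. m(s(c), cons(s(a), a), cons(cons(e, c), cons(c, c)))  →  c   [R1 at ε]

c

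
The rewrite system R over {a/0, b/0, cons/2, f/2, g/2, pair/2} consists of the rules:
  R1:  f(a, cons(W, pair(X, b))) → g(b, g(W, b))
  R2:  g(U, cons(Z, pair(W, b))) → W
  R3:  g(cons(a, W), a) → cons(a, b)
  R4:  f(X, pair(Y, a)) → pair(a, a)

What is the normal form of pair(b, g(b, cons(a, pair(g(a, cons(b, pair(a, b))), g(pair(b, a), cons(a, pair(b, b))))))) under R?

1. pair(b, g(b, cons(a, pair(g(a, cons(b, pair(a, b))), g(pair(b, a), cons(a, pair(b, b)))))))  →  pair(b, g(b, cons(a, pair(a, g(pair(b, a), cons(a, pair(b, b)))))))   [R2 at 2.2.2.1]
2. pair(b, g(b, cons(a, pair(a, g(pair(b, a), cons(a, pair(b, b)))))))  →  pair(b, g(b, cons(a, pair(a, b))))   [R2 at 2.2.2.2]
3. pair(b, g(b, cons(a, pair(a, b))))  →  pair(b, a)   [R2 at 2]

pair(b, a)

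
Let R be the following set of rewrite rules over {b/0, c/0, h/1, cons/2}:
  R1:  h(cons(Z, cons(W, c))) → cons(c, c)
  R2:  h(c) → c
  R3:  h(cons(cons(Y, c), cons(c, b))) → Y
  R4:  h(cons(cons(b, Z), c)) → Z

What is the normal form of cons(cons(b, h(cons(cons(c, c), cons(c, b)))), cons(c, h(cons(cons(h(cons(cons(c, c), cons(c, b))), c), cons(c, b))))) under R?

1. cons(cons(b, h(cons(cons(c, c), cons(c, b)))), cons(c, h(cons(cons(h(cons(cons(c, c), cons(c, b))), c), cons(c, b)))))  →  cons(cons(b, c), cons(c, h(cons(cons(h(cons(cons(c, c), cons(c, b))), c), cons(c, b)))))   [R3 at 1.2]
2. cons(cons(b, c), cons(c, h(cons(cons(h(cons(cons(c, c), cons(c, b))), c), cons(c, b)))))  →  cons(cons(b, c), cons(c, h(cons(cons(c, c), cons(c, b)))))   [R3 at 2.2]
3. cons(cons(b, c), cons(c, h(cons(cons(c, c), cons(c, b)))))  →  cons(cons(b, c), cons(c, c))   [R3 at 2.2]

cons(cons(b, c), cons(c, c))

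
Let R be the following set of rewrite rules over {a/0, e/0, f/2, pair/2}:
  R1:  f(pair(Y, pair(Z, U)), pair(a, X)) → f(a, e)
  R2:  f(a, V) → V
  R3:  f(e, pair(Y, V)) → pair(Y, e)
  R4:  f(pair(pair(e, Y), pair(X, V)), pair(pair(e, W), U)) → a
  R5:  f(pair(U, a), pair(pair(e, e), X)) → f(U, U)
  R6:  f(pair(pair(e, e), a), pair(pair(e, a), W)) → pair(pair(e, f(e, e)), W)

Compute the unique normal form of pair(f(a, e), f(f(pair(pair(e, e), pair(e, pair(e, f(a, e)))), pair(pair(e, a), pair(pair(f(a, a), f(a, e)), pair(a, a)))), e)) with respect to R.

1. pair(f(a, e), f(f(pair(pair(e, e), pair(e, pair(e, f(a, e)))), pair(pair(e, a), pair(pair(f(a, a), f(a, e)), pair(a, a)))), e))  →  pair(e, f(f(pair(pair(e, e), pair(e, pair(e, f(a, e)))), pair(pair(e, a), pair(pair(f(a, a), f(a, e)), pair(a, a)))), e))   [R2 at 1]
2. pair(e, f(f(pair(pair(e, e), pair(e, pair(e, f(a, e)))), pair(pair(e, a), pair(pair(f(a, a), f(a, e)), pair(a, a)))), e))  →  pair(e, f(a, e))   [R4 at 2.1]
3. pair(e, f(a, e))  →  pair(e, e)   [R2 at 2]

pair(e, e)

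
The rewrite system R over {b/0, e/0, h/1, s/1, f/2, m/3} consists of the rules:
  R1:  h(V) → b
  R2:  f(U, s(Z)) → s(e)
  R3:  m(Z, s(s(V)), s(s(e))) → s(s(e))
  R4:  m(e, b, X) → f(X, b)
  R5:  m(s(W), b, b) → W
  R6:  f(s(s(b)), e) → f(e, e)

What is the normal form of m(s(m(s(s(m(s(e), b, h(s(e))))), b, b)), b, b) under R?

1. m(s(m(s(s(m(s(e), b, h(s(e))))), b, b)), b, b)  →  m(s(s(m(s(e), b, h(s(e))))), b, b)   [R5 at ε]
2. m(s(s(m(s(e), b, h(s(e))))), b, b)  →  s(m(s(e), b, h(s(e))))   [R5 at ε]
3. s(m(s(e), b, h(s(e))))  →  s(m(s(e), b, b))   [R1 at 1.3]
4. s(m(s(e), b, b))  →  s(e)   [R5 at 1]

s(e)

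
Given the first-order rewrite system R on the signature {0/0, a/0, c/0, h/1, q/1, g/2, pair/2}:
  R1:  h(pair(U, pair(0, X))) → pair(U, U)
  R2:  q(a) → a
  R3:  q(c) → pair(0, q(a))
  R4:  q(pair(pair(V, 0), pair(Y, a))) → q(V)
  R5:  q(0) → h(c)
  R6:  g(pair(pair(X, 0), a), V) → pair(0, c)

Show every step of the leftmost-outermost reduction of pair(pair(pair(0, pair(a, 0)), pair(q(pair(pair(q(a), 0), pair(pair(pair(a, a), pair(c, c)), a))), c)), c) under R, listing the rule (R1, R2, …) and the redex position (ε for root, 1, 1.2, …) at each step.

pair(pair(pair(0, pair(a, 0)), pair(a, c)), c)

1. pair(pair(pair(0, pair(a, 0)), pair(q(pair(pair(q(a), 0), pair(pair(pair(a, a), pair(c, c)), a))), c)), c)  →  pair(pair(pair(0, pair(a, 0)), pair(q(q(a)), c)), c)   [R4 at 1.2.1]
2. pair(pair(pair(0, pair(a, 0)), pair(q(q(a)), c)), c)  →  pair(pair(pair(0, pair(a, 0)), pair(q(a), c)), c)   [R2 at 1.2.1.1]
3. pair(pair(pair(0, pair(a, 0)), pair(q(a), c)), c)  →  pair(pair(pair(0, pair(a, 0)), pair(a, c)), c)   [R2 at 1.2.1]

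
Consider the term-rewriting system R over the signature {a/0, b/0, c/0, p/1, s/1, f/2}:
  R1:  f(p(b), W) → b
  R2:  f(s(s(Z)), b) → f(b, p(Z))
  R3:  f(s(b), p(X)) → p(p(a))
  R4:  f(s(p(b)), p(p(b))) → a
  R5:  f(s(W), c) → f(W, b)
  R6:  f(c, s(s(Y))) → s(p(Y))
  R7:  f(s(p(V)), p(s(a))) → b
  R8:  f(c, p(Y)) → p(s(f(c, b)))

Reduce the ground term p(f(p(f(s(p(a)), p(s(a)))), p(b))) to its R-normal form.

p(b)

1. p(f(p(f(s(p(a)), p(s(a)))), p(b)))  →  p(f(p(b), p(b)))   [R7 at 1.1.1]
2. p(f(p(b), p(b)))  →  p(b)   [R1 at 1]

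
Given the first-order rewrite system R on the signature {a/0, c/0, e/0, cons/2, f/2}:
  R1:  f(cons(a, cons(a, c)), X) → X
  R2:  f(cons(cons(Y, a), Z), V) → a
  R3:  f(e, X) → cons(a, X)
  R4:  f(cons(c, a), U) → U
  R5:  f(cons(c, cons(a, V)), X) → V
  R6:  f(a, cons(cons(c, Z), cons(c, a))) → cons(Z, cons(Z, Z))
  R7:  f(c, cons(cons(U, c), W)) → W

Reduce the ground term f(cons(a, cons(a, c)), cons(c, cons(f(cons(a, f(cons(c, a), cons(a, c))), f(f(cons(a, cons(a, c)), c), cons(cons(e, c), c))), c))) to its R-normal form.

1. f(cons(a, cons(a, c)), cons(c, cons(f(cons(a, f(cons(c, a), cons(a, c))), f(f(cons(a, cons(a, c)), c), cons(cons(e, c), c))), c)))  →  cons(c, cons(f(cons(a, f(cons(c, a), cons(a, c))), f(f(cons(a, cons(a, c)), c), cons(cons(e, c), c))), c))   [R1 at ε]
2. cons(c, cons(f(cons(a, f(cons(c, a), cons(a, c))), f(f(cons(a, cons(a, c)), c), cons(cons(e, c), c))), c))  →  cons(c, cons(f(cons(a, cons(a, c)), f(f(cons(a, cons(a, c)), c), cons(cons(e, c), c))), c))   [R4 at 2.1.1.2]
3. cons(c, cons(f(cons(a, cons(a, c)), f(f(cons(a, cons(a, c)), c), cons(cons(e, c), c))), c))  →  cons(c, cons(f(f(cons(a, cons(a, c)), c), cons(cons(e, c), c)), c))   [R1 at 2.1]
4. cons(c, cons(f(f(cons(a, cons(a, c)), c), cons(cons(e, c), c)), c))  →  cons(c, cons(f(c, cons(cons(e, c), c)), c))   [R1 at 2.1.1]
5. cons(c, cons(f(c, cons(cons(e, c), c)), c))  →  cons(c, cons(c, c))   [R7 at 2.1]

cons(c, cons(c, c))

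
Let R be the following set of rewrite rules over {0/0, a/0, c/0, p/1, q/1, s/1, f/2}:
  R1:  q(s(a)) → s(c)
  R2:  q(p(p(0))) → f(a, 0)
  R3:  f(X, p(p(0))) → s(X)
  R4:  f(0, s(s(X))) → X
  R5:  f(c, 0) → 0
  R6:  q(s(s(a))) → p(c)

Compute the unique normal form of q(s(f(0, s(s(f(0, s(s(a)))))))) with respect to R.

1. q(s(f(0, s(s(f(0, s(s(a))))))))  →  q(s(f(0, s(s(a)))))   [R4 at 1.1]
2. q(s(f(0, s(s(a)))))  →  q(s(a))   [R4 at 1.1]
3. q(s(a))  →  s(c)   [R1 at ε]

s(c)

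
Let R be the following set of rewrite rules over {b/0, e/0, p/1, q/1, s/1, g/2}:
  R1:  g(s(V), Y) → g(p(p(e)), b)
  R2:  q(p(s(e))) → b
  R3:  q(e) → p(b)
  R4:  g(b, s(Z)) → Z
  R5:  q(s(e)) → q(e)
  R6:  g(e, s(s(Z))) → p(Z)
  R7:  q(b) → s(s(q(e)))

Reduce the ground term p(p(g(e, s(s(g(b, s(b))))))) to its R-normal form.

p(p(p(b)))

1. p(p(g(e, s(s(g(b, s(b)))))))  →  p(p(p(g(b, s(b)))))   [R6 at 1.1]
2. p(p(p(g(b, s(b)))))  →  p(p(p(b)))   [R4 at 1.1.1]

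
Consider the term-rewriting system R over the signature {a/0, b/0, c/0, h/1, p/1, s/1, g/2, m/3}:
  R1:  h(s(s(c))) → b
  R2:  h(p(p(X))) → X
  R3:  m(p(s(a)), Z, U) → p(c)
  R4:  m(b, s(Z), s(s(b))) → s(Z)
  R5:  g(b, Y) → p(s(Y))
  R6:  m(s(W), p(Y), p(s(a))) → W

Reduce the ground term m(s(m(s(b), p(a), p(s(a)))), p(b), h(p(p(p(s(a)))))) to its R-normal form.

b

1. m(s(m(s(b), p(a), p(s(a)))), p(b), h(p(p(p(s(a))))))  →  m(s(b), p(b), h(p(p(p(s(a))))))   [R6 at 1.1]
2. m(s(b), p(b), h(p(p(p(s(a))))))  →  m(s(b), p(b), p(s(a)))   [R2 at 3]
3. m(s(b), p(b), p(s(a)))  →  b   [R6 at ε]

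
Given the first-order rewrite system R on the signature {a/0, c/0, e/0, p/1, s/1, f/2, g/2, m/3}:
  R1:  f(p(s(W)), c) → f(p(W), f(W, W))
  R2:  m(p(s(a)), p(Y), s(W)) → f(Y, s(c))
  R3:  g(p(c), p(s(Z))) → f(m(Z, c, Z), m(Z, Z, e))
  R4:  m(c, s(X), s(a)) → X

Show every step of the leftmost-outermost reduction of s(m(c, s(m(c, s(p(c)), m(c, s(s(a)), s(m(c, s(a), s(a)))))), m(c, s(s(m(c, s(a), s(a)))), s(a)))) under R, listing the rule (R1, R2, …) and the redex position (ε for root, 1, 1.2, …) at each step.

s(p(c))

1. s(m(c, s(m(c, s(p(c)), m(c, s(s(a)), s(m(c, s(a), s(a)))))), m(c, s(s(m(c, s(a), s(a)))), s(a))))  →  s(m(c, s(m(c, s(p(c)), m(c, s(s(a)), s(a)))), m(c, s(s(m(c, s(a), s(a)))), s(a))))   [R4 at 1.2.1.3.3.1]
2. s(m(c, s(m(c, s(p(c)), m(c, s(s(a)), s(a)))), m(c, s(s(m(c, s(a), s(a)))), s(a))))  →  s(m(c, s(m(c, s(p(c)), s(a))), m(c, s(s(m(c, s(a), s(a)))), s(a))))   [R4 at 1.2.1.3]
3. s(m(c, s(m(c, s(p(c)), s(a))), m(c, s(s(m(c, s(a), s(a)))), s(a))))  →  s(m(c, s(p(c)), m(c, s(s(m(c, s(a), s(a)))), s(a))))   [R4 at 1.2.1]
4. s(m(c, s(p(c)), m(c, s(s(m(c, s(a), s(a)))), s(a))))  →  s(m(c, s(p(c)), s(m(c, s(a), s(a)))))   [R4 at 1.3]
5. s(m(c, s(p(c)), s(m(c, s(a), s(a)))))  →  s(m(c, s(p(c)), s(a)))   [R4 at 1.3.1]
6. s(m(c, s(p(c)), s(a)))  →  s(p(c))   [R4 at 1]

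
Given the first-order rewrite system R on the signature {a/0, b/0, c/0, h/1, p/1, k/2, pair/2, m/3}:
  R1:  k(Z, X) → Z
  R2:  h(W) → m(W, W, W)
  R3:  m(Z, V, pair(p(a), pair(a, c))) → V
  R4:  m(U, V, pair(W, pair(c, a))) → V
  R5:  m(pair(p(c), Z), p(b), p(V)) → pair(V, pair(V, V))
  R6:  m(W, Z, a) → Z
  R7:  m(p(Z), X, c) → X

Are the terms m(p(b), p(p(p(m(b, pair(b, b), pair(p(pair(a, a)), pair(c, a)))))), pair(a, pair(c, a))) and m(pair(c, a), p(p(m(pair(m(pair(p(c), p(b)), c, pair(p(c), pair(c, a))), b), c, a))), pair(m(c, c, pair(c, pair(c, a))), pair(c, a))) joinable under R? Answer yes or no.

Reduce t₁ = m(p(b), p(p(p(m(b, pair(b, b), pair(p(pair(a, a)), pair(c, a)))))), pair(a, pair(c, a))):
1. m(p(b), p(p(p(m(b, pair(b, b), pair(p(pair(a, a)), pair(c, a)))))), pair(a, pair(c, a)))  →  p(p(p(m(b, pair(b, b), pair(p(pair(a, a)), pair(c, a))))))   [R4 at ε]
2. p(p(p(m(b, pair(b, b), pair(p(pair(a, a)), pair(c, a))))))  →  p(p(p(pair(b, b))))   [R4 at 1.1.1]

Reduce t₂ = m(pair(c, a), p(p(m(pair(m(pair(p(c), p(b)), c, pair(p(c), pair(c, a))), b), c, a))), pair(m(c, c, pair(c, pair(c, a))), pair(c, a))):
1. m(pair(c, a), p(p(m(pair(m(pair(p(c), p(b)), c, pair(p(c), pair(c, a))), b), c, a))), pair(m(c, c, pair(c, pair(c, a))), pair(c, a)))  →  p(p(m(pair(m(pair(p(c), p(b)), c, pair(p(c), pair(c, a))), b), c, a)))   [R4 at ε]
2. p(p(m(pair(m(pair(p(c), p(b)), c, pair(p(c), pair(c, a))), b), c, a)))  →  p(p(c))   [R6 at 1.1]

no — NF(t₁) = p(p(p(pair(b, b)))), NF(t₂) = p(p(c))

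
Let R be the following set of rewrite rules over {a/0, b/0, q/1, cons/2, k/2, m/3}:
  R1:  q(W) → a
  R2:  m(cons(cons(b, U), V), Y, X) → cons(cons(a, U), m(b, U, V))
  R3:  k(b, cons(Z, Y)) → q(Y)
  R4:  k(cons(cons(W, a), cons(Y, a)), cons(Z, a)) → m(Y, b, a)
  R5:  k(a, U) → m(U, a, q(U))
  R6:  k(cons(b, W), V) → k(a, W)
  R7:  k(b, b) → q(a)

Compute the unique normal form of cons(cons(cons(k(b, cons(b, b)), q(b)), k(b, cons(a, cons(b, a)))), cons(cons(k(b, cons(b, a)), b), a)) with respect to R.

1. cons(cons(cons(k(b, cons(b, b)), q(b)), k(b, cons(a, cons(b, a)))), cons(cons(k(b, cons(b, a)), b), a))  →  cons(cons(cons(q(b), q(b)), k(b, cons(a, cons(b, a)))), cons(cons(k(b, cons(b, a)), b), a))   [R3 at 1.1.1]
2. cons(cons(cons(q(b), q(b)), k(b, cons(a, cons(b, a)))), cons(cons(k(b, cons(b, a)), b), a))  →  cons(cons(cons(a, q(b)), k(b, cons(a, cons(b, a)))), cons(cons(k(b, cons(b, a)), b), a))   [R1 at 1.1.1]
3. cons(cons(cons(a, q(b)), k(b, cons(a, cons(b, a)))), cons(cons(k(b, cons(b, a)), b), a))  →  cons(cons(cons(a, a), k(b, cons(a, cons(b, a)))), cons(cons(k(b, cons(b, a)), b), a))   [R1 at 1.1.2]
4. cons(cons(cons(a, a), k(b, cons(a, cons(b, a)))), cons(cons(k(b, cons(b, a)), b), a))  →  cons(cons(cons(a, a), q(cons(b, a))), cons(cons(k(b, cons(b, a)), b), a))   [R3 at 1.2]
5. cons(cons(cons(a, a), q(cons(b, a))), cons(cons(k(b, cons(b, a)), b), a))  →  cons(cons(cons(a, a), a), cons(cons(k(b, cons(b, a)), b), a))   [R1 at 1.2]
6. cons(cons(cons(a, a), a), cons(cons(k(b, cons(b, a)), b), a))  →  cons(cons(cons(a, a), a), cons(cons(q(a), b), a))   [R3 at 2.1.1]
7. cons(cons(cons(a, a), a), cons(cons(q(a), b), a))  →  cons(cons(cons(a, a), a), cons(cons(a, b), a))   [R1 at 2.1.1]

cons(cons(cons(a, a), a), cons(cons(a, b), a))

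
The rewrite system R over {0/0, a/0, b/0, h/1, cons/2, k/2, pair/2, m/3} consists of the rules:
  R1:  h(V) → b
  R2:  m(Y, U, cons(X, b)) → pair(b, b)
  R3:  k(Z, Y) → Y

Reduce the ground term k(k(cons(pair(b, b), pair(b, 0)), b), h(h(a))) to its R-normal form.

1. k(k(cons(pair(b, b), pair(b, 0)), b), h(h(a)))  →  h(h(a))   [R3 at ε]
2. h(h(a))  →  b   [R1 at ε]

b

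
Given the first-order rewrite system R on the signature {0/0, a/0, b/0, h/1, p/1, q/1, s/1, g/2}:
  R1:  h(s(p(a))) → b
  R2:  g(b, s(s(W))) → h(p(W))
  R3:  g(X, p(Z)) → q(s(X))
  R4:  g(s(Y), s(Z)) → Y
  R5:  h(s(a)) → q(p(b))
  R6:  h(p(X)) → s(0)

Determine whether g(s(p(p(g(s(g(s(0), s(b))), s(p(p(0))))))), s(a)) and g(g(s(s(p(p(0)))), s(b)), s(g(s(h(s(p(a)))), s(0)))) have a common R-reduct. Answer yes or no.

Reduce t₁ = g(s(p(p(g(s(g(s(0), s(b))), s(p(p(0))))))), s(a)):
1. g(s(p(p(g(s(g(s(0), s(b))), s(p(p(0))))))), s(a))  →  p(p(g(s(g(s(0), s(b))), s(p(p(0))))))   [R4 at ε]
2. p(p(g(s(g(s(0), s(b))), s(p(p(0))))))  →  p(p(g(s(0), s(b))))   [R4 at 1.1]
3. p(p(g(s(0), s(b))))  →  p(p(0))   [R4 at 1.1]

Reduce t₂ = g(g(s(s(p(p(0)))), s(b)), s(g(s(h(s(p(a)))), s(0)))):
1. g(g(s(s(p(p(0)))), s(b)), s(g(s(h(s(p(a)))), s(0))))  →  g(s(p(p(0))), s(g(s(h(s(p(a)))), s(0))))   [R4 at 1]
2. g(s(p(p(0))), s(g(s(h(s(p(a)))), s(0))))  →  p(p(0))   [R4 at ε]

yes — NF(t₁) = p(p(0)), NF(t₂) = p(p(0))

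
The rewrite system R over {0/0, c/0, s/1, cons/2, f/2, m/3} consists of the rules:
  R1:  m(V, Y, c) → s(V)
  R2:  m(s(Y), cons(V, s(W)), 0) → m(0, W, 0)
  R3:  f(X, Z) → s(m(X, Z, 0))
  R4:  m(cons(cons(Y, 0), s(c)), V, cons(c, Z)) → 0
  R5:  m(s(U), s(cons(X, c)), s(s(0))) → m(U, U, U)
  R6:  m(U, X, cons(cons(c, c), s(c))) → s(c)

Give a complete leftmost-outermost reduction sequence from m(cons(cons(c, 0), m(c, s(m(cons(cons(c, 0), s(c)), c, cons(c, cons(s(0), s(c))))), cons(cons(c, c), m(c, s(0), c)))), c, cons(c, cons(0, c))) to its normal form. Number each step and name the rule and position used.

0

1. m(cons(cons(c, 0), m(c, s(m(cons(cons(c, 0), s(c)), c, cons(c, cons(s(0), s(c))))), cons(cons(c, c), m(c, s(0), c)))), c, cons(c, cons(0, c)))  →  m(cons(cons(c, 0), m(c, s(0), cons(cons(c, c), m(c, s(0), c)))), c, cons(c, cons(0, c)))   [R4 at 1.2.2.1]
2. m(cons(cons(c, 0), m(c, s(0), cons(cons(c, c), m(c, s(0), c)))), c, cons(c, cons(0, c)))  →  m(cons(cons(c, 0), m(c, s(0), cons(cons(c, c), s(c)))), c, cons(c, cons(0, c)))   [R1 at 1.2.3.2]
3. m(cons(cons(c, 0), m(c, s(0), cons(cons(c, c), s(c)))), c, cons(c, cons(0, c)))  →  m(cons(cons(c, 0), s(c)), c, cons(c, cons(0, c)))   [R6 at 1.2]
4. m(cons(cons(c, 0), s(c)), c, cons(c, cons(0, c)))  →  0   [R4 at ε]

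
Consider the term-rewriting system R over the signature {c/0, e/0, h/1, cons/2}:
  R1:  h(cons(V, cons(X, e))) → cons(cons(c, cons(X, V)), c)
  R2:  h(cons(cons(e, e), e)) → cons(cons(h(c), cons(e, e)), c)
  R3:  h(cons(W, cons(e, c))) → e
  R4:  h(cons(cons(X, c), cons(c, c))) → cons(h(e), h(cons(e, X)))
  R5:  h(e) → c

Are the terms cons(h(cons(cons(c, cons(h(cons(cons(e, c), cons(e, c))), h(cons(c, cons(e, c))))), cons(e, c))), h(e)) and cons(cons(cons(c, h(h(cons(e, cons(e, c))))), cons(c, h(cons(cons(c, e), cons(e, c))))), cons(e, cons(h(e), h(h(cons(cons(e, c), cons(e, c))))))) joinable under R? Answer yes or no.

Reduce t₁ = cons(h(cons(cons(c, cons(h(cons(cons(e, c), cons(e, c))), h(cons(c, cons(e, c))))), cons(e, c))), h(e)):
1. cons(h(cons(cons(c, cons(h(cons(cons(e, c), cons(e, c))), h(cons(c, cons(e, c))))), cons(e, c))), h(e))  →  cons(e, h(e))   [R3 at 1]
2. cons(e, h(e))  →  cons(e, c)   [R5 at 2]

Reduce t₂ = cons(cons(cons(c, h(h(cons(e, cons(e, c))))), cons(c, h(cons(cons(c, e), cons(e, c))))), cons(e, cons(h(e), h(h(cons(cons(e, c), cons(e, c))))))):
1. cons(cons(cons(c, h(h(cons(e, cons(e, c))))), cons(c, h(cons(cons(c, e), cons(e, c))))), cons(e, cons(h(e), h(h(cons(cons(e, c), cons(e, c)))))))  →  cons(cons(cons(c, h(e)), cons(c, h(cons(cons(c, e), cons(e, c))))), cons(e, cons(h(e), h(h(cons(cons(e, c), cons(e, c)))))))   [R3 at 1.1.2.1]
2. cons(cons(cons(c, h(e)), cons(c, h(cons(cons(c, e), cons(e, c))))), cons(e, cons(h(e), h(h(cons(cons(e, c), cons(e, c)))))))  →  cons(cons(cons(c, c), cons(c, h(cons(cons(c, e), cons(e, c))))), cons(e, cons(h(e), h(h(cons(cons(e, c), cons(e, c)))))))   [R5 at 1.1.2]
3. cons(cons(cons(c, c), cons(c, h(cons(cons(c, e), cons(e, c))))), cons(e, cons(h(e), h(h(cons(cons(e, c), cons(e, c)))))))  →  cons(cons(cons(c, c), cons(c, e)), cons(e, cons(h(e), h(h(cons(cons(e, c), cons(e, c)))))))   [R3 at 1.2.2]
4. cons(cons(cons(c, c), cons(c, e)), cons(e, cons(h(e), h(h(cons(cons(e, c), cons(e, c)))))))  →  cons(cons(cons(c, c), cons(c, e)), cons(e, cons(c, h(h(cons(cons(e, c), cons(e, c)))))))   [R5 at 2.2.1]
5. cons(cons(cons(c, c), cons(c, e)), cons(e, cons(c, h(h(cons(cons(e, c), cons(e, c)))))))  →  cons(cons(cons(c, c), cons(c, e)), cons(e, cons(c, h(e))))   [R3 at 2.2.2.1]
6. cons(cons(cons(c, c), cons(c, e)), cons(e, cons(c, h(e))))  →  cons(cons(cons(c, c), cons(c, e)), cons(e, cons(c, c)))   [R5 at 2.2.2]

no — NF(t₁) = cons(e, c), NF(t₂) = cons(cons(cons(c, c), cons(c, e)), cons(e, cons(c, c)))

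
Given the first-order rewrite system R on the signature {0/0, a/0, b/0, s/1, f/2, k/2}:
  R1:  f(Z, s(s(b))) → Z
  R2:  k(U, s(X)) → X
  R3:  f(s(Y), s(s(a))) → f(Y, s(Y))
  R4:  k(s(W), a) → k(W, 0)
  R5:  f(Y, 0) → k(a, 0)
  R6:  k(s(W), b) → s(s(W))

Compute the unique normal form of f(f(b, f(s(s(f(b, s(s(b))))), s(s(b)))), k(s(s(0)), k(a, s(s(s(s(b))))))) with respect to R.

b

1. f(f(b, f(s(s(f(b, s(s(b))))), s(s(b)))), k(s(s(0)), k(a, s(s(s(s(b)))))))  →  f(f(b, s(s(f(b, s(s(b)))))), k(s(s(0)), k(a, s(s(s(s(b)))))))   [R1 at 1.2]
2. f(f(b, s(s(f(b, s(s(b)))))), k(s(s(0)), k(a, s(s(s(s(b)))))))  →  f(f(b, s(s(b))), k(s(s(0)), k(a, s(s(s(s(b)))))))   [R1 at 1.2.1.1]
3. f(f(b, s(s(b))), k(s(s(0)), k(a, s(s(s(s(b)))))))  →  f(b, k(s(s(0)), k(a, s(s(s(s(b)))))))   [R1 at 1]
4. f(b, k(s(s(0)), k(a, s(s(s(s(b)))))))  →  f(b, k(s(s(0)), s(s(s(b)))))   [R2 at 2.2]
5. f(b, k(s(s(0)), s(s(s(b)))))  →  f(b, s(s(b)))   [R2 at 2]
6. f(b, s(s(b)))  →  b   [R1 at ε]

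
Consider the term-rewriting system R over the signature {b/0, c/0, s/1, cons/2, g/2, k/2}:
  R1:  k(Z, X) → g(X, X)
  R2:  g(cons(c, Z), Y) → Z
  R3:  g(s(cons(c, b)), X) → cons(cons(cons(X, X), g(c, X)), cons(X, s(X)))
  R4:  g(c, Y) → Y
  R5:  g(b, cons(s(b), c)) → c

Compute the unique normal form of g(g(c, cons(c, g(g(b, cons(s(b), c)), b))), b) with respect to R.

1. g(g(c, cons(c, g(g(b, cons(s(b), c)), b))), b)  →  g(cons(c, g(g(b, cons(s(b), c)), b)), b)   [R4 at 1]
2. g(cons(c, g(g(b, cons(s(b), c)), b)), b)  →  g(g(b, cons(s(b), c)), b)   [R2 at ε]
3. g(g(b, cons(s(b), c)), b)  →  g(c, b)   [R5 at 1]
4. g(c, b)  →  b   [R4 at ε]

b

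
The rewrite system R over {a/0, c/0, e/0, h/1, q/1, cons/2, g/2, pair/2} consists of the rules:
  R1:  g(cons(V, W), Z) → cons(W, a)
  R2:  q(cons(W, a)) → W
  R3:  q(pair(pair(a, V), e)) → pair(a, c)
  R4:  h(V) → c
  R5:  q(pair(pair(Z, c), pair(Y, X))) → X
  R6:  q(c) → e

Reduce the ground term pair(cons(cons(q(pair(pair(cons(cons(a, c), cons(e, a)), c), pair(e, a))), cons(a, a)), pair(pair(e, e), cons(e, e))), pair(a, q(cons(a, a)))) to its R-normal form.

1. pair(cons(cons(q(pair(pair(cons(cons(a, c), cons(e, a)), c), pair(e, a))), cons(a, a)), pair(pair(e, e), cons(e, e))), pair(a, q(cons(a, a))))  →  pair(cons(cons(a, cons(a, a)), pair(pair(e, e), cons(e, e))), pair(a, q(cons(a, a))))   [R5 at 1.1.1]
2. pair(cons(cons(a, cons(a, a)), pair(pair(e, e), cons(e, e))), pair(a, q(cons(a, a))))  →  pair(cons(cons(a, cons(a, a)), pair(pair(e, e), cons(e, e))), pair(a, a))   [R2 at 2.2]

pair(cons(cons(a, cons(a, a)), pair(pair(e, e), cons(e, e))), pair(a, a))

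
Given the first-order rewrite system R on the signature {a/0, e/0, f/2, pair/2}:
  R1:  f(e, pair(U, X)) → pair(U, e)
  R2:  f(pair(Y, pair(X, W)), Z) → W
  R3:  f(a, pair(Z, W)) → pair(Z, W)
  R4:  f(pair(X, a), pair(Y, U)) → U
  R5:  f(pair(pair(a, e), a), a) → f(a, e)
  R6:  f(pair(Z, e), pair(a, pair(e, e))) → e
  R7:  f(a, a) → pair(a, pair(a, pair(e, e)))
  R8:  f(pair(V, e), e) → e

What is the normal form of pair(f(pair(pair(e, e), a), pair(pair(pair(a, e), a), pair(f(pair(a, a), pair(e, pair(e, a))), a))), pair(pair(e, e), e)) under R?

1. pair(f(pair(pair(e, e), a), pair(pair(pair(a, e), a), pair(f(pair(a, a), pair(e, pair(e, a))), a))), pair(pair(e, e), e))  →  pair(pair(f(pair(a, a), pair(e, pair(e, a))), a), pair(pair(e, e), e))   [R4 at 1]
2. pair(pair(f(pair(a, a), pair(e, pair(e, a))), a), pair(pair(e, e), e))  →  pair(pair(pair(e, a), a), pair(pair(e, e), e))   [R4 at 1.1]

pair(pair(pair(e, a), a), pair(pair(e, e), e))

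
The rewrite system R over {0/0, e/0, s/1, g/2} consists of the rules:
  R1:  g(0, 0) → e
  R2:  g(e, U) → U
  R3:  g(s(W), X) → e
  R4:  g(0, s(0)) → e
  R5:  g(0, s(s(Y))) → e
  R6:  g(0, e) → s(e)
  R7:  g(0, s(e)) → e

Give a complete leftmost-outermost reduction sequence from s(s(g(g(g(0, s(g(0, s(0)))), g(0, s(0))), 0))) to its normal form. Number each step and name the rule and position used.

1. s(s(g(g(g(0, s(g(0, s(0)))), g(0, s(0))), 0)))  →  s(s(g(g(g(0, s(e)), g(0, s(0))), 0)))   [R4 at 1.1.1.1.2.1]
2. s(s(g(g(g(0, s(e)), g(0, s(0))), 0)))  →  s(s(g(g(e, g(0, s(0))), 0)))   [R7 at 1.1.1.1]
3. s(s(g(g(e, g(0, s(0))), 0)))  →  s(s(g(g(0, s(0)), 0)))   [R2 at 1.1.1]
4. s(s(g(g(0, s(0)), 0)))  →  s(s(g(e, 0)))   [R4 at 1.1.1]
5. s(s(g(e, 0)))  →  s(s(0))   [R2 at 1.1]

s(s(0))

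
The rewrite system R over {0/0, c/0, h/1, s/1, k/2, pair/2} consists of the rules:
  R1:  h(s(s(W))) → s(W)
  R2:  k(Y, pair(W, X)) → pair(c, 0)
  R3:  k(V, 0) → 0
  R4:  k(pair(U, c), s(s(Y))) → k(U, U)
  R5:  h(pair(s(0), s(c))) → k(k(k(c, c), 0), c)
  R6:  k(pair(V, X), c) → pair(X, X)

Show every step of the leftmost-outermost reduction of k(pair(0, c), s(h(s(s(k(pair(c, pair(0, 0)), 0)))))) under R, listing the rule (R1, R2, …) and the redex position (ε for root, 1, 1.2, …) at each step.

0

1. k(pair(0, c), s(h(s(s(k(pair(c, pair(0, 0)), 0))))))  →  k(pair(0, c), s(s(k(pair(c, pair(0, 0)), 0))))   [R1 at 2.1]
2. k(pair(0, c), s(s(k(pair(c, pair(0, 0)), 0))))  →  k(0, 0)   [R4 at ε]
3. k(0, 0)  →  0   [R3 at ε]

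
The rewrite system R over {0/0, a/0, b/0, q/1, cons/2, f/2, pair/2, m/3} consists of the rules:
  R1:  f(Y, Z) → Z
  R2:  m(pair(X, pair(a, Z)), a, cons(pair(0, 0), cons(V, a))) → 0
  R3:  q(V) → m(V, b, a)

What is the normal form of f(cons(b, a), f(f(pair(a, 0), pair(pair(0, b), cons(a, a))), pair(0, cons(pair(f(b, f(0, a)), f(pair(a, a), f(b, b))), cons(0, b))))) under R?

pair(0, cons(pair(a, b), cons(0, b)))

1. f(cons(b, a), f(f(pair(a, 0), pair(pair(0, b), cons(a, a))), pair(0, cons(pair(f(b, f(0, a)), f(pair(a, a), f(b, b))), cons(0, b)))))  →  f(f(pair(a, 0), pair(pair(0, b), cons(a, a))), pair(0, cons(pair(f(b, f(0, a)), f(pair(a, a), f(b, b))), cons(0, b))))   [R1 at ε]
2. f(f(pair(a, 0), pair(pair(0, b), cons(a, a))), pair(0, cons(pair(f(b, f(0, a)), f(pair(a, a), f(b, b))), cons(0, b))))  →  pair(0, cons(pair(f(b, f(0, a)), f(pair(a, a), f(b, b))), cons(0, b)))   [R1 at ε]
3. pair(0, cons(pair(f(b, f(0, a)), f(pair(a, a), f(b, b))), cons(0, b)))  →  pair(0, cons(pair(f(0, a), f(pair(a, a), f(b, b))), cons(0, b)))   [R1 at 2.1.1]
4. pair(0, cons(pair(f(0, a), f(pair(a, a), f(b, b))), cons(0, b)))  →  pair(0, cons(pair(a, f(pair(a, a), f(b, b))), cons(0, b)))   [R1 at 2.1.1]
5. pair(0, cons(pair(a, f(pair(a, a), f(b, b))), cons(0, b)))  →  pair(0, cons(pair(a, f(b, b)), cons(0, b)))   [R1 at 2.1.2]
6. pair(0, cons(pair(a, f(b, b)), cons(0, b)))  →  pair(0, cons(pair(a, b), cons(0, b)))   [R1 at 2.1.2]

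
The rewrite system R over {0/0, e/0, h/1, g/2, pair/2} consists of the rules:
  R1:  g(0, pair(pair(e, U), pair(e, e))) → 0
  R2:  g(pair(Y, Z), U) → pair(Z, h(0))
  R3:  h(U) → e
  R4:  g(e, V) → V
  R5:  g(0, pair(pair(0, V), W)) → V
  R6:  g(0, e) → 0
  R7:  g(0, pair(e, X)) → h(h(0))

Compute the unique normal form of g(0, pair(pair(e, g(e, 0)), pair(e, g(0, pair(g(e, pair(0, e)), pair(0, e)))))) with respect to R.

1. g(0, pair(pair(e, g(e, 0)), pair(e, g(0, pair(g(e, pair(0, e)), pair(0, e))))))  →  g(0, pair(pair(e, 0), pair(e, g(0, pair(g(e, pair(0, e)), pair(0, e))))))   [R4 at 2.1.2]
2. g(0, pair(pair(e, 0), pair(e, g(0, pair(g(e, pair(0, e)), pair(0, e))))))  →  g(0, pair(pair(e, 0), pair(e, g(0, pair(pair(0, e), pair(0, e))))))   [R4 at 2.2.2.2.1]
3. g(0, pair(pair(e, 0), pair(e, g(0, pair(pair(0, e), pair(0, e))))))  →  g(0, pair(pair(e, 0), pair(e, e)))   [R5 at 2.2.2]
4. g(0, pair(pair(e, 0), pair(e, e)))  →  0   [R1 at ε]

0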